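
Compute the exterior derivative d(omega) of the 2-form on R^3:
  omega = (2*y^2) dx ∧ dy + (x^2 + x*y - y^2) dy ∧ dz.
d(omega) = (2*x + y) dx ∧ dy ∧ dz

For a 2-form omega = sum_{i<j} g_{ij} dx_i ∧ dx_j, the exterior derivative is
  d(omega) = sum_{i<j} d(g_{ij}) ∧ dx_i ∧ dx_j = sum_{i<j, k} (∂g_{ij}/∂x_k) dx_k ∧ dx_i ∧ dx_j.
Expand each term, using dx_k ∧ dx_i ∧ dx_j = sgn(permutation) dx_{(a)} ∧ dx_{(b)} ∧ dx_{(c)} with (a < b < c) sorted:
  d(x^2 + x*y - y^2) includes (∂/∂x)(x^2 + x*y - y^2) dx = (2*x + y) dx, which multiplied by dy ∧ dz gives (2*x + y) dx ∧ dy ∧ dz
Collecting like 3-forms: d(omega) = (2*x + y) dx ∧ dy ∧ dz.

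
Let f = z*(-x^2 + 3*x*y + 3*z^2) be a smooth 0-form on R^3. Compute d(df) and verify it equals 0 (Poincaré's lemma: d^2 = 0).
d(df) = 0

Step 1: df = sum_i (∂f/∂x_i) dx_i = (z*(-2*x + 3*y)) dx + (3*x*z) dy + (-x^2 + 3*x*y + 9*z^2) dz.
Step 2: Apply d again. Using the 1-form formula, the coefficient of dx ∧ dy in d(df) is ∂^2 f/∂x ∂y - ∂^2 f/∂y ∂x = (3*z) - (3*z) = 0 (equality of mixed partials for smooth f).
Similarly for dx ∧ dz and dy ∧ dz — all coefficients vanish. So d(df) = 0.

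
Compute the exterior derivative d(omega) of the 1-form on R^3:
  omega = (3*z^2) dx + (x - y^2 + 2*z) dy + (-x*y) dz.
d(omega) = (1) dx ∧ dy + (-y - 6*z) dx ∧ dz + (-x - 2) dy ∧ dz

For a 1-form omega = sum_i f_i dx_i, the exterior derivative is
  d(omega) = sum_{i < j} (∂f_j/∂x_i - ∂f_i/∂x_j) dx_i ∧ dx_j.
  coefficient of dx ∧ dy: ∂f_2/∂x - ∂f_1/∂y = ∂(x - y^2 + 2*z)/∂x - ∂(3*z^2)/∂y = 1
  coefficient of dx ∧ dz: ∂f_3/∂x - ∂f_1/∂z = ∂(-x*y)/∂x - ∂(3*z^2)/∂z = -y - 6*z
  coefficient of dy ∧ dz: ∂f_3/∂y - ∂f_2/∂z = ∂(-x*y)/∂y - ∂(x - y^2 + 2*z)/∂z = -x - 2
Assembling: d(omega) = (1) dx ∧ dy + (-y - 6*z) dx ∧ dz + (-x - 2) dy ∧ dz.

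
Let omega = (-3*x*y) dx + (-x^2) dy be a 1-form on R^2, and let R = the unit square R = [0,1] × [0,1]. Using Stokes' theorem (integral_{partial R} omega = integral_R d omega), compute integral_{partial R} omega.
integral_(partial R) omega = 1/2

Stokes: integral_partial_R omega = integral_R d omega with d omega = (∂Q/∂x - ∂P/∂y) dx ∧ dy.
  ∂Q/∂x = -2*x
  ∂P/∂y = -3*x
  integrand = ∂Q/∂x - ∂P/∂y = x.
Integrating over R: integral_0^1 integral_0^1 (x) dx dy = 1/2.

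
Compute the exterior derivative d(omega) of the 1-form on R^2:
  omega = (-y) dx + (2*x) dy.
d(omega) = (3) dx ∧ dy

For a 1-form omega = sum_i f_i dx_i, the exterior derivative is
  d(omega) = sum_{i < j} (∂f_j/∂x_i - ∂f_i/∂x_j) dx_i ∧ dx_j.
  coefficient of dx ∧ dy: ∂f_2/∂x - ∂f_1/∂y = ∂(2*x)/∂x - ∂(-y)/∂y = 3
Assembling: d(omega) = (3) dx ∧ dy.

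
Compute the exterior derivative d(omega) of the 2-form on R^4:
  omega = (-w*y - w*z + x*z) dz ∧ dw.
d(omega) = (z) dx ∧ dz ∧ dw + (-w) dy ∧ dz ∧ dw

For a 2-form omega = sum_{i<j} g_{ij} dx_i ∧ dx_j, the exterior derivative is
  d(omega) = sum_{i<j} d(g_{ij}) ∧ dx_i ∧ dx_j = sum_{i<j, k} (∂g_{ij}/∂x_k) dx_k ∧ dx_i ∧ dx_j.
Expand each term, using dx_k ∧ dx_i ∧ dx_j = sgn(permutation) dx_{(a)} ∧ dx_{(b)} ∧ dx_{(c)} with (a < b < c) sorted:
  d(-w*y - w*z + x*z) includes (∂/∂x)(-w*y - w*z + x*z) dx = (z) dx, which multiplied by dz ∧ dw gives (z) dx ∧ dz ∧ dw
  d(-w*y - w*z + x*z) includes (∂/∂y)(-w*y - w*z + x*z) dy = (-w) dy, which multiplied by dz ∧ dw gives (-w) dy ∧ dz ∧ dw
Collecting like 3-forms: d(omega) = (z) dx ∧ dz ∧ dw + (-w) dy ∧ dz ∧ dw.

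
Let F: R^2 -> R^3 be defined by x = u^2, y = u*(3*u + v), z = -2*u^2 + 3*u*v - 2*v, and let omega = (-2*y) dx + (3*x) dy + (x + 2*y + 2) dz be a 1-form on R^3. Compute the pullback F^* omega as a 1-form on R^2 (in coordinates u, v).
F^* omega = (-22*u^3 + 12*u^2*v + 6*u*v^2 - 8*u + 6*v) du + (24*u^3 + 6*u^2*v - 14*u^2 - 4*u*v + 6*u - 4) dv

Using F^*(f dg) = (f ∘ F) d(g ∘ F), substitute each coordinate x_i by F_i(u, v) in f_i, and replace dx_i by d F_i = (∂F_i/∂u) du + (∂F_i/∂v) dv.
  For the x component: f_1(F) = 2*u*(-3*u - v); d F_1 = (2*u) du + (0) dv
  For the y component: f_2(F) = 3*u^2; d F_2 = (6*u + v) du + (u) dv
  For the z component: f_3(F) = 7*u^2 + 2*u*v + 2; d F_3 = (-4*u + 3*v) du + (3*u - 2) dv
Combining and collecting du, dv coefficients:
  coeff of du: -22*u^3 + 12*u^2*v + 6*u*v^2 - 8*u + 6*v
  coeff of dv: 24*u^3 + 6*u^2*v - 14*u^2 - 4*u*v + 6*u - 4
F^* omega = (-22*u^3 + 12*u^2*v + 6*u*v^2 - 8*u + 6*v) du + (24*u^3 + 6*u^2*v - 14*u^2 - 4*u*v + 6*u - 4) dv.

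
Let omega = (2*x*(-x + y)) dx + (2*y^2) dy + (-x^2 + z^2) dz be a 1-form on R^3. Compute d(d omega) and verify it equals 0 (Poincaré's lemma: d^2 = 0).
d(d omega) = 0

Step 1: d omega = sum_{i<j} (∂f_j/∂x_i - ∂f_i/∂x_j) dx_i ∧ dx_j:
  coeff of dx ∧ dy: -2*x
  coeff of dx ∧ dz: -2*x
  coeff of dy ∧ dz: 0
Step 2: Apply d again to each 2-form coefficient. The only possible 3-form in R^3 is dx ∧ dy ∧ dz, with coefficient
  ∂(coeff of dy∧dz)/∂x - ∂(coeff of dx∧dz)/∂y + ∂(coeff of dx∧dy)/∂z
  = ∂/∂x (0) - ∂/∂y (-2*x) + ∂/∂z (-2*x).
Each of these terms simplifies to sums of mixed partials that cancel in pairs. The result is 0 (by equality of mixed partials for smooth functions — Schwarz / Clairaut).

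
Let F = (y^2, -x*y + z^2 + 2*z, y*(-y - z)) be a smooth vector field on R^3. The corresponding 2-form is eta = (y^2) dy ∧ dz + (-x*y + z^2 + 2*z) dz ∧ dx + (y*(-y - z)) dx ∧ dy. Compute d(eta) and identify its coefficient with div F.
d(eta) = (-x - y) dx ∧ dy ∧ dz; div F = -x - y

For a 2-form in R^3 of the form above, applying d gives a 3-form with coefficient ∂P/∂x + ∂Q/∂y + ∂R/∂z:
  ∂P/∂x = 0
  ∂Q/∂y = -x
  ∂R/∂z = -y
Sum = -x - y, which is exactly div F.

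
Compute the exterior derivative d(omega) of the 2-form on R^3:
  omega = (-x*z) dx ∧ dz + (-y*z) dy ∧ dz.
d(omega) = 0

For a 2-form omega = sum_{i<j} g_{ij} dx_i ∧ dx_j, the exterior derivative is
  d(omega) = sum_{i<j} d(g_{ij}) ∧ dx_i ∧ dx_j = sum_{i<j, k} (∂g_{ij}/∂x_k) dx_k ∧ dx_i ∧ dx_j.
Expand each term, using dx_k ∧ dx_i ∧ dx_j = sgn(permutation) dx_{(a)} ∧ dx_{(b)} ∧ dx_{(c)} with (a < b < c) sorted:

Collecting like 3-forms: d(omega) = 0.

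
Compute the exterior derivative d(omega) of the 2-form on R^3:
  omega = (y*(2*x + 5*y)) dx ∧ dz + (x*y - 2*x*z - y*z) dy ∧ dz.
d(omega) = (-2*x - 9*y - 2*z) dx ∧ dy ∧ dz

For a 2-form omega = sum_{i<j} g_{ij} dx_i ∧ dx_j, the exterior derivative is
  d(omega) = sum_{i<j} d(g_{ij}) ∧ dx_i ∧ dx_j = sum_{i<j, k} (∂g_{ij}/∂x_k) dx_k ∧ dx_i ∧ dx_j.
Expand each term, using dx_k ∧ dx_i ∧ dx_j = sgn(permutation) dx_{(a)} ∧ dx_{(b)} ∧ dx_{(c)} with (a < b < c) sorted:
  d(y*(2*x + 5*y)) includes (∂/∂y)(y*(2*x + 5*y)) dy = (2*x + 10*y) dy, which multiplied by dx ∧ dz gives (-2*x - 10*y) dx ∧ dy ∧ dz
  d(x*y - 2*x*z - y*z) includes (∂/∂x)(x*y - 2*x*z - y*z) dx = (y - 2*z) dx, which multiplied by dy ∧ dz gives (y - 2*z) dx ∧ dy ∧ dz
Collecting like 3-forms: d(omega) = (-2*x - 9*y - 2*z) dx ∧ dy ∧ dz.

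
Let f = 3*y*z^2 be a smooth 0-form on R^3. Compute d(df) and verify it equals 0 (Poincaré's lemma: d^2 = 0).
d(df) = 0

Step 1: df = sum_i (∂f/∂x_i) dx_i = (0) dx + (3*z^2) dy + (6*y*z) dz.
Step 2: Apply d again. Using the 1-form formula, the coefficient of dx ∧ dy in d(df) is ∂^2 f/∂x ∂y - ∂^2 f/∂y ∂x = (0) - (0) = 0 (equality of mixed partials for smooth f).
Similarly for dx ∧ dz and dy ∧ dz — all coefficients vanish. So d(df) = 0.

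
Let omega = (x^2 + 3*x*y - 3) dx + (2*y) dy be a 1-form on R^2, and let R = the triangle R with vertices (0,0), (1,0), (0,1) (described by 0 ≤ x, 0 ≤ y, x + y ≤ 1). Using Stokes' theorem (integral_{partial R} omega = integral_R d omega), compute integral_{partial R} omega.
integral_(partial R) omega = -1/2

Stokes: integral_partial_R omega = integral_R d omega with d omega = (∂Q/∂x - ∂P/∂y) dx ∧ dy.
  ∂Q/∂x = 0
  ∂P/∂y = 3*x
  integrand = ∂Q/∂x - ∂P/∂y = -3*x.
Integrating over R: integral_0^1 integral_0^{1-x} (-3*x) dy dx = -1/2.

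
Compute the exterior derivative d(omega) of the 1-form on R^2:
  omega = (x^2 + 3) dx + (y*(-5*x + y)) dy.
d(omega) = (-5*y) dx ∧ dy

For a 1-form omega = sum_i f_i dx_i, the exterior derivative is
  d(omega) = sum_{i < j} (∂f_j/∂x_i - ∂f_i/∂x_j) dx_i ∧ dx_j.
  coefficient of dx ∧ dy: ∂f_2/∂x - ∂f_1/∂y = ∂(y*(-5*x + y))/∂x - ∂(x^2 + 3)/∂y = -5*y
Assembling: d(omega) = (-5*y) dx ∧ dy.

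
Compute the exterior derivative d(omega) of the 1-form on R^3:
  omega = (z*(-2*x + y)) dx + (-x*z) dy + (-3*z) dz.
d(omega) = (-2*z) dx ∧ dy + (2*x - y) dx ∧ dz + (x) dy ∧ dz

For a 1-form omega = sum_i f_i dx_i, the exterior derivative is
  d(omega) = sum_{i < j} (∂f_j/∂x_i - ∂f_i/∂x_j) dx_i ∧ dx_j.
  coefficient of dx ∧ dy: ∂f_2/∂x - ∂f_1/∂y = ∂(-x*z)/∂x - ∂(z*(-2*x + y))/∂y = -2*z
  coefficient of dx ∧ dz: ∂f_3/∂x - ∂f_1/∂z = ∂(-3*z)/∂x - ∂(z*(-2*x + y))/∂z = 2*x - y
  coefficient of dy ∧ dz: ∂f_3/∂y - ∂f_2/∂z = ∂(-3*z)/∂y - ∂(-x*z)/∂z = x
Assembling: d(omega) = (-2*z) dx ∧ dy + (2*x - y) dx ∧ dz + (x) dy ∧ dz.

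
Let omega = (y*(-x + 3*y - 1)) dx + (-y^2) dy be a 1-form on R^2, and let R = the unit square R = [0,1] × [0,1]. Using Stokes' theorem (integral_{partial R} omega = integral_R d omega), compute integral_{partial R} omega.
integral_(partial R) omega = -3/2

Stokes: integral_partial_R omega = integral_R d omega with d omega = (∂Q/∂x - ∂P/∂y) dx ∧ dy.
  ∂Q/∂x = 0
  ∂P/∂y = -x + 6*y - 1
  integrand = ∂Q/∂x - ∂P/∂y = x - 6*y + 1.
Integrating over R: integral_0^1 integral_0^1 (x - 6*y + 1) dx dy = -3/2.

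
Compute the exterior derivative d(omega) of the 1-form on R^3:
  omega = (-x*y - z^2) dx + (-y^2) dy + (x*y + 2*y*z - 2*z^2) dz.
d(omega) = (x) dx ∧ dy + (y + 2*z) dx ∧ dz + (x + 2*z) dy ∧ dz

For a 1-form omega = sum_i f_i dx_i, the exterior derivative is
  d(omega) = sum_{i < j} (∂f_j/∂x_i - ∂f_i/∂x_j) dx_i ∧ dx_j.
  coefficient of dx ∧ dy: ∂f_2/∂x - ∂f_1/∂y = ∂(-y^2)/∂x - ∂(-x*y - z^2)/∂y = x
  coefficient of dx ∧ dz: ∂f_3/∂x - ∂f_1/∂z = ∂(x*y + 2*y*z - 2*z^2)/∂x - ∂(-x*y - z^2)/∂z = y + 2*z
  coefficient of dy ∧ dz: ∂f_3/∂y - ∂f_2/∂z = ∂(x*y + 2*y*z - 2*z^2)/∂y - ∂(-y^2)/∂z = x + 2*z
Assembling: d(omega) = (x) dx ∧ dy + (y + 2*z) dx ∧ dz + (x + 2*z) dy ∧ dz.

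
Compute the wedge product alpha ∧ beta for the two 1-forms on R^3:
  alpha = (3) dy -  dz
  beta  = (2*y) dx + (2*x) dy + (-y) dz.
alpha ∧ beta = (-6*y) dx ∧ dy + (2*x - 3*y) dy ∧ dz + (2*y) dx ∧ dz

Distribute the wedge, using dx_i ∧ dx_j = -dx_j ∧ dx_i and dx_i ∧ dx_i = 0. For each pair (i, j) with i < j, the coefficient of dx_i ∧ dx_j in alpha ∧ beta is (alpha_i * beta_j - alpha_j * beta_i). Collecting: alpha ∧ beta = (-6*y) dx ∧ dy + (2*x - 3*y) dy ∧ dz + (2*y) dx ∧ dz.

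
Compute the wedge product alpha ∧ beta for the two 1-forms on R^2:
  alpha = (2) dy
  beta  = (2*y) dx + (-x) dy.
alpha ∧ beta = (-4*y) dx ∧ dy

Distribute the wedge, using dx_i ∧ dx_j = -dx_j ∧ dx_i and dx_i ∧ dx_i = 0. For each pair (i, j) with i < j, the coefficient of dx_i ∧ dx_j in alpha ∧ beta is (alpha_i * beta_j - alpha_j * beta_i). Collecting: alpha ∧ beta = (-4*y) dx ∧ dy.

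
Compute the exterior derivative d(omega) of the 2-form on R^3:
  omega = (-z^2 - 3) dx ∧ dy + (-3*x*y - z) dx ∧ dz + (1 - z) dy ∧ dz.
d(omega) = (3*x - 2*z) dx ∧ dy ∧ dz

For a 2-form omega = sum_{i<j} g_{ij} dx_i ∧ dx_j, the exterior derivative is
  d(omega) = sum_{i<j} d(g_{ij}) ∧ dx_i ∧ dx_j = sum_{i<j, k} (∂g_{ij}/∂x_k) dx_k ∧ dx_i ∧ dx_j.
Expand each term, using dx_k ∧ dx_i ∧ dx_j = sgn(permutation) dx_{(a)} ∧ dx_{(b)} ∧ dx_{(c)} with (a < b < c) sorted:
  d(-z^2 - 3) includes (∂/∂z)(-z^2 - 3) dz = (-2*z) dz, which multiplied by dx ∧ dy gives (-2*z) dx ∧ dy ∧ dz
  d(-3*x*y - z) includes (∂/∂y)(-3*x*y - z) dy = (-3*x) dy, which multiplied by dx ∧ dz gives (3*x) dx ∧ dy ∧ dz
Collecting like 3-forms: d(omega) = (3*x - 2*z) dx ∧ dy ∧ dz.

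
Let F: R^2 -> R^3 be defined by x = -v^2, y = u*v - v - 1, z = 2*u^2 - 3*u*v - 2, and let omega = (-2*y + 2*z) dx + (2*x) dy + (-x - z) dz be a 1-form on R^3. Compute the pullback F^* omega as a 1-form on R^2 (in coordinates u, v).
F^* omega = (-8*u^3 + 18*u^2*v - 5*u*v^2 + 8*u - 5*v^3 - 6*v) du + (6*u^3 - 17*u^2*v + 11*u*v^2 - 6*u - 2*v^2 + 4*v) dv

Using F^*(f dg) = (f ∘ F) d(g ∘ F), substitute each coordinate x_i by F_i(u, v) in f_i, and replace dx_i by d F_i = (∂F_i/∂u) du + (∂F_i/∂v) dv.
  For the x component: f_1(F) = 4*u^2 - 8*u*v + 2*v - 2; d F_1 = (0) du + (-2*v) dv
  For the y component: f_2(F) = -2*v^2; d F_2 = (v) du + (u - 1) dv
  For the z component: f_3(F) = -2*u^2 + 3*u*v + v^2 + 2; d F_3 = (4*u - 3*v) du + (-3*u) dv
Combining and collecting du, dv coefficients:
  coeff of du: -8*u^3 + 18*u^2*v - 5*u*v^2 + 8*u - 5*v^3 - 6*v
  coeff of dv: 6*u^3 - 17*u^2*v + 11*u*v^2 - 6*u - 2*v^2 + 4*v
F^* omega = (-8*u^3 + 18*u^2*v - 5*u*v^2 + 8*u - 5*v^3 - 6*v) du + (6*u^3 - 17*u^2*v + 11*u*v^2 - 6*u - 2*v^2 + 4*v) dv.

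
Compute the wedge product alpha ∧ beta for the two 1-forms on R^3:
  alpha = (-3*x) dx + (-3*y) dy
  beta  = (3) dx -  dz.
alpha ∧ beta = (3*x) dx ∧ dz + (9*y) dx ∧ dy + (3*y) dy ∧ dz

Distribute the wedge, using dx_i ∧ dx_j = -dx_j ∧ dx_i and dx_i ∧ dx_i = 0. For each pair (i, j) with i < j, the coefficient of dx_i ∧ dx_j in alpha ∧ beta is (alpha_i * beta_j - alpha_j * beta_i). Collecting: alpha ∧ beta = (3*x) dx ∧ dz + (9*y) dx ∧ dy + (3*y) dy ∧ dz.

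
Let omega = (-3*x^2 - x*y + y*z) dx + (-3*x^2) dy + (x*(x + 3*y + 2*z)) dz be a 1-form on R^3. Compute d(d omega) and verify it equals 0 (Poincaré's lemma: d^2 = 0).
d(d omega) = 0

Step 1: d omega = sum_{i<j} (∂f_j/∂x_i - ∂f_i/∂x_j) dx_i ∧ dx_j:
  coeff of dx ∧ dy: -5*x - z
  coeff of dx ∧ dz: 2*x + 2*y + 2*z
  coeff of dy ∧ dz: 3*x
Step 2: Apply d again to each 2-form coefficient. The only possible 3-form in R^3 is dx ∧ dy ∧ dz, with coefficient
  ∂(coeff of dy∧dz)/∂x - ∂(coeff of dx∧dz)/∂y + ∂(coeff of dx∧dy)/∂z
  = ∂/∂x (3*x) - ∂/∂y (2*x + 2*y + 2*z) + ∂/∂z (-5*x - z).
Each of these terms simplifies to sums of mixed partials that cancel in pairs. The result is 0 (by equality of mixed partials for smooth functions — Schwarz / Clairaut).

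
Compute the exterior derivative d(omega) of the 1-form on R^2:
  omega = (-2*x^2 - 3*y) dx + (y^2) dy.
d(omega) = (3) dx ∧ dy

For a 1-form omega = sum_i f_i dx_i, the exterior derivative is
  d(omega) = sum_{i < j} (∂f_j/∂x_i - ∂f_i/∂x_j) dx_i ∧ dx_j.
  coefficient of dx ∧ dy: ∂f_2/∂x - ∂f_1/∂y = ∂(y^2)/∂x - ∂(-2*x^2 - 3*y)/∂y = 3
Assembling: d(omega) = (3) dx ∧ dy.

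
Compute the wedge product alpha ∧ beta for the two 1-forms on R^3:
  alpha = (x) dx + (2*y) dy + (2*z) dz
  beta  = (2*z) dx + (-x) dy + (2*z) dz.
alpha ∧ beta = (-x^2 - 4*y*z) dx ∧ dy + (2*z*(x - 2*z)) dx ∧ dz + (2*z*(x + 2*y)) dy ∧ dz

Distribute the wedge, using dx_i ∧ dx_j = -dx_j ∧ dx_i and dx_i ∧ dx_i = 0. For each pair (i, j) with i < j, the coefficient of dx_i ∧ dx_j in alpha ∧ beta is (alpha_i * beta_j - alpha_j * beta_i). Collecting: alpha ∧ beta = (-x^2 - 4*y*z) dx ∧ dy + (2*z*(x - 2*z)) dx ∧ dz + (2*z*(x + 2*y)) dy ∧ dz.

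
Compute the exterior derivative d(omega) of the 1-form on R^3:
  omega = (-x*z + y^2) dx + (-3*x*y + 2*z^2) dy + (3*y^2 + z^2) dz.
d(omega) = (-5*y) dx ∧ dy + (x) dx ∧ dz + (6*y - 4*z) dy ∧ dz

For a 1-form omega = sum_i f_i dx_i, the exterior derivative is
  d(omega) = sum_{i < j} (∂f_j/∂x_i - ∂f_i/∂x_j) dx_i ∧ dx_j.
  coefficient of dx ∧ dy: ∂f_2/∂x - ∂f_1/∂y = ∂(-3*x*y + 2*z^2)/∂x - ∂(-x*z + y^2)/∂y = -5*y
  coefficient of dx ∧ dz: ∂f_3/∂x - ∂f_1/∂z = ∂(3*y^2 + z^2)/∂x - ∂(-x*z + y^2)/∂z = x
  coefficient of dy ∧ dz: ∂f_3/∂y - ∂f_2/∂z = ∂(3*y^2 + z^2)/∂y - ∂(-3*x*y + 2*z^2)/∂z = 6*y - 4*z
Assembling: d(omega) = (-5*y) dx ∧ dy + (x) dx ∧ dz + (6*y - 4*z) dy ∧ dz.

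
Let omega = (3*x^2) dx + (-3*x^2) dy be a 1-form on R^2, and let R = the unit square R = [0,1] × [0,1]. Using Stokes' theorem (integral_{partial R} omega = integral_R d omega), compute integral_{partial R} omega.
integral_(partial R) omega = -3

Stokes: integral_partial_R omega = integral_R d omega with d omega = (∂Q/∂x - ∂P/∂y) dx ∧ dy.
  ∂Q/∂x = -6*x
  ∂P/∂y = 0
  integrand = ∂Q/∂x - ∂P/∂y = -6*x.
Integrating over R: integral_0^1 integral_0^1 (-6*x) dx dy = -3.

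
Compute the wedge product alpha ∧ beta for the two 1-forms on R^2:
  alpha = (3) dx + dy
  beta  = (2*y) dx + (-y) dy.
alpha ∧ beta = (-5*y) dx ∧ dy

Distribute the wedge, using dx_i ∧ dx_j = -dx_j ∧ dx_i and dx_i ∧ dx_i = 0. For each pair (i, j) with i < j, the coefficient of dx_i ∧ dx_j in alpha ∧ beta is (alpha_i * beta_j - alpha_j * beta_i). Collecting: alpha ∧ beta = (-5*y) dx ∧ dy.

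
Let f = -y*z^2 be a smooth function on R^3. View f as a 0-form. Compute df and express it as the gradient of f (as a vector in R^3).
df = (0) dx + (-z^2) dy + (-2*y*z) dz; grad f = (0, -z^2, -2*y*z)

For a 0-form f, d f = (∂f/∂x) dx + (∂f/∂y) dy + (∂f/∂z) dz. The components of the vector representation are exactly the entries of grad f in Cartesian coordinates:
  ∂f/∂x = 0
  ∂f/∂y = -z^2
  ∂f/∂z = -2*y*z.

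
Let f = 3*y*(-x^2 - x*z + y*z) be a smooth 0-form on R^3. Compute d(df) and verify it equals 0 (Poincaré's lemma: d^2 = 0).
d(df) = 0

Step 1: df = sum_i (∂f/∂x_i) dx_i = (3*y*(-2*x - z)) dx + (-3*x^2 - 3*x*z + 6*y*z) dy + (3*y*(-x + y)) dz.
Step 2: Apply d again. Using the 1-form formula, the coefficient of dx ∧ dy in d(df) is ∂^2 f/∂x ∂y - ∂^2 f/∂y ∂x = (-6*x - 3*z) - (-6*x - 3*z) = 0 (equality of mixed partials for smooth f).
Similarly for dx ∧ dz and dy ∧ dz — all coefficients vanish. So d(df) = 0.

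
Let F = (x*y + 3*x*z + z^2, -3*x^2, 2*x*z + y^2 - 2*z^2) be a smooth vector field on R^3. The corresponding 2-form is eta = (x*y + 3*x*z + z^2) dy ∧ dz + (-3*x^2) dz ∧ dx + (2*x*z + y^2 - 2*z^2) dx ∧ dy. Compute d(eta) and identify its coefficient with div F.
d(eta) = (2*x + y - z) dx ∧ dy ∧ dz; div F = 2*x + y - z

For a 2-form in R^3 of the form above, applying d gives a 3-form with coefficient ∂P/∂x + ∂Q/∂y + ∂R/∂z:
  ∂P/∂x = y + 3*z
  ∂Q/∂y = 0
  ∂R/∂z = 2*x - 4*z
Sum = 2*x + y - z, which is exactly div F.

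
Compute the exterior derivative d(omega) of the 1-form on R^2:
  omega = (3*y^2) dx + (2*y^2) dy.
d(omega) = (-6*y) dx ∧ dy

For a 1-form omega = sum_i f_i dx_i, the exterior derivative is
  d(omega) = sum_{i < j} (∂f_j/∂x_i - ∂f_i/∂x_j) dx_i ∧ dx_j.
  coefficient of dx ∧ dy: ∂f_2/∂x - ∂f_1/∂y = ∂(2*y^2)/∂x - ∂(3*y^2)/∂y = -6*y
Assembling: d(omega) = (-6*y) dx ∧ dy.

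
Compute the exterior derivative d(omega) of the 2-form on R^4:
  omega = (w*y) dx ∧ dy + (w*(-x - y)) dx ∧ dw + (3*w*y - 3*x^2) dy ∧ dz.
d(omega) = (w + y) dx ∧ dy ∧ dw + (-6*x) dx ∧ dy ∧ dz + (3*y) dy ∧ dz ∧ dw

For a 2-form omega = sum_{i<j} g_{ij} dx_i ∧ dx_j, the exterior derivative is
  d(omega) = sum_{i<j} d(g_{ij}) ∧ dx_i ∧ dx_j = sum_{i<j, k} (∂g_{ij}/∂x_k) dx_k ∧ dx_i ∧ dx_j.
Expand each term, using dx_k ∧ dx_i ∧ dx_j = sgn(permutation) dx_{(a)} ∧ dx_{(b)} ∧ dx_{(c)} with (a < b < c) sorted:
  d(w*y) includes (∂/∂w)(w*y) dw = (y) dw, which multiplied by dx ∧ dy gives (y) dx ∧ dy ∧ dw
  d(w*(-x - y)) includes (∂/∂y)(w*(-x - y)) dy = (-w) dy, which multiplied by dx ∧ dw gives (w) dx ∧ dy ∧ dw
  d(3*w*y - 3*x^2) includes (∂/∂x)(3*w*y - 3*x^2) dx = (-6*x) dx, which multiplied by dy ∧ dz gives (-6*x) dx ∧ dy ∧ dz
  d(3*w*y - 3*x^2) includes (∂/∂w)(3*w*y - 3*x^2) dw = (3*y) dw, which multiplied by dy ∧ dz gives (3*y) dy ∧ dz ∧ dw
Collecting like 3-forms: d(omega) = (w + y) dx ∧ dy ∧ dw + (-6*x) dx ∧ dy ∧ dz + (3*y) dy ∧ dz ∧ dw.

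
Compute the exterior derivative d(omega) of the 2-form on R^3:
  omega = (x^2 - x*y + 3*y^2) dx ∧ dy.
d(omega) = 0

For a 2-form omega = sum_{i<j} g_{ij} dx_i ∧ dx_j, the exterior derivative is
  d(omega) = sum_{i<j} d(g_{ij}) ∧ dx_i ∧ dx_j = sum_{i<j, k} (∂g_{ij}/∂x_k) dx_k ∧ dx_i ∧ dx_j.
Expand each term, using dx_k ∧ dx_i ∧ dx_j = sgn(permutation) dx_{(a)} ∧ dx_{(b)} ∧ dx_{(c)} with (a < b < c) sorted:

Collecting like 3-forms: d(omega) = 0.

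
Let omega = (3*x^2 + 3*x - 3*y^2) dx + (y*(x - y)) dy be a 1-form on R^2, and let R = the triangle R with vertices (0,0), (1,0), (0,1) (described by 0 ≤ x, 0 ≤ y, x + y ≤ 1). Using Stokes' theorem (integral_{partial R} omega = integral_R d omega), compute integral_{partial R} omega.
integral_(partial R) omega = 7/6

Stokes: integral_partial_R omega = integral_R d omega with d omega = (∂Q/∂x - ∂P/∂y) dx ∧ dy.
  ∂Q/∂x = y
  ∂P/∂y = -6*y
  integrand = ∂Q/∂x - ∂P/∂y = 7*y.
Integrating over R: integral_0^1 integral_0^{1-x} (7*y) dy dx = 7/6.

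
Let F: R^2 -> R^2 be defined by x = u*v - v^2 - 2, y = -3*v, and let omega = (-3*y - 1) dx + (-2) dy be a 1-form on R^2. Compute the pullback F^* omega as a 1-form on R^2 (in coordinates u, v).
F^* omega = (v*(9*v - 1)) du + (9*u*v - u - 18*v^2 + 2*v + 6) dv

Using F^*(f dg) = (f ∘ F) d(g ∘ F), substitute each coordinate x_i by F_i(u, v) in f_i, and replace dx_i by d F_i = (∂F_i/∂u) du + (∂F_i/∂v) dv.
  For the x component: f_1(F) = 9*v - 1; d F_1 = (v) du + (u - 2*v) dv
  For the y component: f_2(F) = -2; d F_2 = (0) du + (-3) dv
Combining and collecting du, dv coefficients:
  coeff of du: v*(9*v - 1)
  coeff of dv: 9*u*v - u - 18*v^2 + 2*v + 6
F^* omega = (v*(9*v - 1)) du + (9*u*v - u - 18*v^2 + 2*v + 6) dv.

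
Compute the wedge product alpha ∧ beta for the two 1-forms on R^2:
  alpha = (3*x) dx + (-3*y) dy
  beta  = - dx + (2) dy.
alpha ∧ beta = (6*x - 3*y) dx ∧ dy

Distribute the wedge, using dx_i ∧ dx_j = -dx_j ∧ dx_i and dx_i ∧ dx_i = 0. For each pair (i, j) with i < j, the coefficient of dx_i ∧ dx_j in alpha ∧ beta is (alpha_i * beta_j - alpha_j * beta_i). Collecting: alpha ∧ beta = (6*x - 3*y) dx ∧ dy.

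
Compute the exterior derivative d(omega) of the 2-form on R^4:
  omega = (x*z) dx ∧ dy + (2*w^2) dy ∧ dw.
d(omega) = (x) dx ∧ dy ∧ dz

For a 2-form omega = sum_{i<j} g_{ij} dx_i ∧ dx_j, the exterior derivative is
  d(omega) = sum_{i<j} d(g_{ij}) ∧ dx_i ∧ dx_j = sum_{i<j, k} (∂g_{ij}/∂x_k) dx_k ∧ dx_i ∧ dx_j.
Expand each term, using dx_k ∧ dx_i ∧ dx_j = sgn(permutation) dx_{(a)} ∧ dx_{(b)} ∧ dx_{(c)} with (a < b < c) sorted:
  d(x*z) includes (∂/∂z)(x*z) dz = (x) dz, which multiplied by dx ∧ dy gives (x) dx ∧ dy ∧ dz
Collecting like 3-forms: d(omega) = (x) dx ∧ dy ∧ dz.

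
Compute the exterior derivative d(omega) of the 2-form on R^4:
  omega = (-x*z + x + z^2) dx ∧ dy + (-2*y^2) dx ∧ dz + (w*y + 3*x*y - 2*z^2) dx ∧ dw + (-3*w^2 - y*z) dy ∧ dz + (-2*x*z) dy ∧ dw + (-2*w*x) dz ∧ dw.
d(omega) = (-x + 4*y + 2*z) dx ∧ dy ∧ dz + (-w - 3*x - 2*z) dx ∧ dy ∧ dw + (-2*w + 4*z) dx ∧ dz ∧ dw + (-6*w + 2*x) dy ∧ dz ∧ dw

For a 2-form omega = sum_{i<j} g_{ij} dx_i ∧ dx_j, the exterior derivative is
  d(omega) = sum_{i<j} d(g_{ij}) ∧ dx_i ∧ dx_j = sum_{i<j, k} (∂g_{ij}/∂x_k) dx_k ∧ dx_i ∧ dx_j.
Expand each term, using dx_k ∧ dx_i ∧ dx_j = sgn(permutation) dx_{(a)} ∧ dx_{(b)} ∧ dx_{(c)} with (a < b < c) sorted:
  d(-x*z + x + z^2) includes (∂/∂z)(-x*z + x + z^2) dz = (-x + 2*z) dz, which multiplied by dx ∧ dy gives (-x + 2*z) dx ∧ dy ∧ dz
  d(-2*y^2) includes (∂/∂y)(-2*y^2) dy = (-4*y) dy, which multiplied by dx ∧ dz gives (4*y) dx ∧ dy ∧ dz
  d(w*y + 3*x*y - 2*z^2) includes (∂/∂y)(w*y + 3*x*y - 2*z^2) dy = (w + 3*x) dy, which multiplied by dx ∧ dw gives (-w - 3*x) dx ∧ dy ∧ dw
  d(w*y + 3*x*y - 2*z^2) includes (∂/∂z)(w*y + 3*x*y - 2*z^2) dz = (-4*z) dz, which multiplied by dx ∧ dw gives (4*z) dx ∧ dz ∧ dw
  d(-3*w^2 - y*z) includes (∂/∂w)(-3*w^2 - y*z) dw = (-6*w) dw, which multiplied by dy ∧ dz gives (-6*w) dy ∧ dz ∧ dw
  d(-2*x*z) includes (∂/∂x)(-2*x*z) dx = (-2*z) dx, which multiplied by dy ∧ dw gives (-2*z) dx ∧ dy ∧ dw
  d(-2*x*z) includes (∂/∂z)(-2*x*z) dz = (-2*x) dz, which multiplied by dy ∧ dw gives (2*x) dy ∧ dz ∧ dw
  d(-2*w*x) includes (∂/∂x)(-2*w*x) dx = (-2*w) dx, which multiplied by dz ∧ dw gives (-2*w) dx ∧ dz ∧ dw
Collecting like 3-forms: d(omega) = (-x + 4*y + 2*z) dx ∧ dy ∧ dz + (-w - 3*x - 2*z) dx ∧ dy ∧ dw + (-2*w + 4*z) dx ∧ dz ∧ dw + (-6*w + 2*x) dy ∧ dz ∧ dw.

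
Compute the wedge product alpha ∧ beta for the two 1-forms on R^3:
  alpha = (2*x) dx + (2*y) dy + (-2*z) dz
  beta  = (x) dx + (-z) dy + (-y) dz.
alpha ∧ beta = (-2*x*(y + z)) dx ∧ dy + (2*x*(-y + z)) dx ∧ dz + (-2*y^2 - 2*z^2) dy ∧ dz

Distribute the wedge, using dx_i ∧ dx_j = -dx_j ∧ dx_i and dx_i ∧ dx_i = 0. For each pair (i, j) with i < j, the coefficient of dx_i ∧ dx_j in alpha ∧ beta is (alpha_i * beta_j - alpha_j * beta_i). Collecting: alpha ∧ beta = (-2*x*(y + z)) dx ∧ dy + (2*x*(-y + z)) dx ∧ dz + (-2*y^2 - 2*z^2) dy ∧ dz.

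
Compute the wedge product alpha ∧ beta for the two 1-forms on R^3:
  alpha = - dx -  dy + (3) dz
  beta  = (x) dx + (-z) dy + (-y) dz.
alpha ∧ beta = (x + z) dx ∧ dy + (-3*x + y) dx ∧ dz + (y + 3*z) dy ∧ dz

Distribute the wedge, using dx_i ∧ dx_j = -dx_j ∧ dx_i and dx_i ∧ dx_i = 0. For each pair (i, j) with i < j, the coefficient of dx_i ∧ dx_j in alpha ∧ beta is (alpha_i * beta_j - alpha_j * beta_i). Collecting: alpha ∧ beta = (x + z) dx ∧ dy + (-3*x + y) dx ∧ dz + (y + 3*z) dy ∧ dz.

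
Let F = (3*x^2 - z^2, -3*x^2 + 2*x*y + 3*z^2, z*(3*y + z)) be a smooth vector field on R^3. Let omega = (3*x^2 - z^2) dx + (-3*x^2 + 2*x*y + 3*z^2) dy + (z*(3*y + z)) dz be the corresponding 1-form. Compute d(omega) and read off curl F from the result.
d(omega) = (-3*z) dy ∧ dz + (-2*z) dz ∧ dx + (-6*x + 2*y) dx ∧ dy; curl F = (-3*z, -2*z, -6*x + 2*y)

d omega = sum_{i<j} (∂f_j/∂x_i - ∂f_i/∂x_j) dx_i ∧ dx_j. Under the identification (dy ∧ dz, dz ∧ dx, dx ∧ dy) ↔ (e_x, e_y, e_z), the coefficients are exactly the components of curl F. Compute:
  ∂R/∂y - ∂Q/∂z = (3*z) - (6*z) = -3*z
  ∂P/∂z - ∂R/∂x = (-2*z) - (0) = -2*z
  ∂Q/∂x - ∂P/∂y = (-6*x + 2*y) - (0) = -6*x + 2*y.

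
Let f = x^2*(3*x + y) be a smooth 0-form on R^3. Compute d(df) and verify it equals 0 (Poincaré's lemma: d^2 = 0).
d(df) = 0

Step 1: df = sum_i (∂f/∂x_i) dx_i = (x*(9*x + 2*y)) dx + (x^2) dy + (0) dz.
Step 2: Apply d again. Using the 1-form formula, the coefficient of dx ∧ dy in d(df) is ∂^2 f/∂x ∂y - ∂^2 f/∂y ∂x = (2*x) - (2*x) = 0 (equality of mixed partials for smooth f).
Similarly for dx ∧ dz and dy ∧ dz — all coefficients vanish. So d(df) = 0.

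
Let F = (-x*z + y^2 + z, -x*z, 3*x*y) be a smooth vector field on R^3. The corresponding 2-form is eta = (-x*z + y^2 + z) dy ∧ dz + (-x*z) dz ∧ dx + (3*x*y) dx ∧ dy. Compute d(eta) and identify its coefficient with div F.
d(eta) = (-z) dx ∧ dy ∧ dz; div F = -z

For a 2-form in R^3 of the form above, applying d gives a 3-form with coefficient ∂P/∂x + ∂Q/∂y + ∂R/∂z:
  ∂P/∂x = -z
  ∂Q/∂y = 0
  ∂R/∂z = 0
Sum = -z, which is exactly div F.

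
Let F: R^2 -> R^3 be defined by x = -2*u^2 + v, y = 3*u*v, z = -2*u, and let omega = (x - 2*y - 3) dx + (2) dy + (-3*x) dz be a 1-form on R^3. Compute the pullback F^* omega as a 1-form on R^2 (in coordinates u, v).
F^* omega = (8*u^3 + 24*u^2*v - 12*u^2 - 4*u*v + 12*u + 12*v) du + (-2*u^2 - 6*u*v + 6*u + v - 3) dv

Using F^*(f dg) = (f ∘ F) d(g ∘ F), substitute each coordinate x_i by F_i(u, v) in f_i, and replace dx_i by d F_i = (∂F_i/∂u) du + (∂F_i/∂v) dv.
  For the x component: f_1(F) = -2*u^2 - 6*u*v + v - 3; d F_1 = (-4*u) du + (1) dv
  For the y component: f_2(F) = 2; d F_2 = (3*v) du + (3*u) dv
  For the z component: f_3(F) = 6*u^2 - 3*v; d F_3 = (-2) du + (0) dv
Combining and collecting du, dv coefficients:
  coeff of du: 8*u^3 + 24*u^2*v - 12*u^2 - 4*u*v + 12*u + 12*v
  coeff of dv: -2*u^2 - 6*u*v + 6*u + v - 3
F^* omega = (8*u^3 + 24*u^2*v - 12*u^2 - 4*u*v + 12*u + 12*v) du + (-2*u^2 - 6*u*v + 6*u + v - 3) dv.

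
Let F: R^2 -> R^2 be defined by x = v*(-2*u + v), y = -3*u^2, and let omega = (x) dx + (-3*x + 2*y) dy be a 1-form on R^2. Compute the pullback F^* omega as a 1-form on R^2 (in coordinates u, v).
F^* omega = (36*u^3 - 36*u^2*v + 22*u*v^2 - 2*v^3) du + (2*v*(2*u^2 - 3*u*v + v^2)) dv

Using F^*(f dg) = (f ∘ F) d(g ∘ F), substitute each coordinate x_i by F_i(u, v) in f_i, and replace dx_i by d F_i = (∂F_i/∂u) du + (∂F_i/∂v) dv.
  For the x component: f_1(F) = v*(-2*u + v); d F_1 = (-2*v) du + (-2*u + 2*v) dv
  For the y component: f_2(F) = -6*u^2 + 6*u*v - 3*v^2; d F_2 = (-6*u) du + (0) dv
Combining and collecting du, dv coefficients:
  coeff of du: 36*u^3 - 36*u^2*v + 22*u*v^2 - 2*v^3
  coeff of dv: 2*v*(2*u^2 - 3*u*v + v^2)
F^* omega = (36*u^3 - 36*u^2*v + 22*u*v^2 - 2*v^3) du + (2*v*(2*u^2 - 3*u*v + v^2)) dv.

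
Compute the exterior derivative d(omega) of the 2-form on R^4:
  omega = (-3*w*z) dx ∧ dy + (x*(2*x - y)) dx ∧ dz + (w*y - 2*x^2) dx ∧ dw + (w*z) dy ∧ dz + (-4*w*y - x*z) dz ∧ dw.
d(omega) = (-3*w + x) dx ∧ dy ∧ dz + (-w - 3*z) dx ∧ dy ∧ dw + (-4*w + z) dy ∧ dz ∧ dw + (-z) dx ∧ dz ∧ dw

For a 2-form omega = sum_{i<j} g_{ij} dx_i ∧ dx_j, the exterior derivative is
  d(omega) = sum_{i<j} d(g_{ij}) ∧ dx_i ∧ dx_j = sum_{i<j, k} (∂g_{ij}/∂x_k) dx_k ∧ dx_i ∧ dx_j.
Expand each term, using dx_k ∧ dx_i ∧ dx_j = sgn(permutation) dx_{(a)} ∧ dx_{(b)} ∧ dx_{(c)} with (a < b < c) sorted:
  d(-3*w*z) includes (∂/∂z)(-3*w*z) dz = (-3*w) dz, which multiplied by dx ∧ dy gives (-3*w) dx ∧ dy ∧ dz
  d(-3*w*z) includes (∂/∂w)(-3*w*z) dw = (-3*z) dw, which multiplied by dx ∧ dy gives (-3*z) dx ∧ dy ∧ dw
  d(x*(2*x - y)) includes (∂/∂y)(x*(2*x - y)) dy = (-x) dy, which multiplied by dx ∧ dz gives (x) dx ∧ dy ∧ dz
  d(w*y - 2*x^2) includes (∂/∂y)(w*y - 2*x^2) dy = (w) dy, which multiplied by dx ∧ dw gives (-w) dx ∧ dy ∧ dw
  d(w*z) includes (∂/∂w)(w*z) dw = (z) dw, which multiplied by dy ∧ dz gives (z) dy ∧ dz ∧ dw
  d(-4*w*y - x*z) includes (∂/∂x)(-4*w*y - x*z) dx = (-z) dx, which multiplied by dz ∧ dw gives (-z) dx ∧ dz ∧ dw
  d(-4*w*y - x*z) includes (∂/∂y)(-4*w*y - x*z) dy = (-4*w) dy, which multiplied by dz ∧ dw gives (-4*w) dy ∧ dz ∧ dw
Collecting like 3-forms: d(omega) = (-3*w + x) dx ∧ dy ∧ dz + (-w - 3*z) dx ∧ dy ∧ dw + (-4*w + z) dy ∧ dz ∧ dw + (-z) dx ∧ dz ∧ dw.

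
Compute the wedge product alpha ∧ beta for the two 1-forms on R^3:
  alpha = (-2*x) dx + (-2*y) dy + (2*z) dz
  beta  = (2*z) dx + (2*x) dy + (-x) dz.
alpha ∧ beta = (-4*x^2 + 4*y*z) dx ∧ dy + (2*x^2 - 4*z^2) dx ∧ dz + (2*x*(y - 2*z)) dy ∧ dz

Distribute the wedge, using dx_i ∧ dx_j = -dx_j ∧ dx_i and dx_i ∧ dx_i = 0. For each pair (i, j) with i < j, the coefficient of dx_i ∧ dx_j in alpha ∧ beta is (alpha_i * beta_j - alpha_j * beta_i). Collecting: alpha ∧ beta = (-4*x^2 + 4*y*z) dx ∧ dy + (2*x^2 - 4*z^2) dx ∧ dz + (2*x*(y - 2*z)) dy ∧ dz.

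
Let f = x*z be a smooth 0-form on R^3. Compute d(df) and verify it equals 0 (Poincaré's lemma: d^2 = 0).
d(df) = 0

Step 1: df = sum_i (∂f/∂x_i) dx_i = (z) dx + (0) dy + (x) dz.
Step 2: Apply d again. Using the 1-form formula, the coefficient of dx ∧ dy in d(df) is ∂^2 f/∂x ∂y - ∂^2 f/∂y ∂x = (0) - (0) = 0 (equality of mixed partials for smooth f).
Similarly for dx ∧ dz and dy ∧ dz — all coefficients vanish. So d(df) = 0.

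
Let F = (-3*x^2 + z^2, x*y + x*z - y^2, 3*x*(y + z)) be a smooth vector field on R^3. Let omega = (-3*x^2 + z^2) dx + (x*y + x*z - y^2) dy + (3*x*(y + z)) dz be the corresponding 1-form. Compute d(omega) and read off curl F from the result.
d(omega) = (2*x) dy ∧ dz + (-3*y - z) dz ∧ dx + (y + z) dx ∧ dy; curl F = (2*x, -3*y - z, y + z)

d omega = sum_{i<j} (∂f_j/∂x_i - ∂f_i/∂x_j) dx_i ∧ dx_j. Under the identification (dy ∧ dz, dz ∧ dx, dx ∧ dy) ↔ (e_x, e_y, e_z), the coefficients are exactly the components of curl F. Compute:
  ∂R/∂y - ∂Q/∂z = (3*x) - (x) = 2*x
  ∂P/∂z - ∂R/∂x = (2*z) - (3*y + 3*z) = -3*y - z
  ∂Q/∂x - ∂P/∂y = (y + z) - (0) = y + z.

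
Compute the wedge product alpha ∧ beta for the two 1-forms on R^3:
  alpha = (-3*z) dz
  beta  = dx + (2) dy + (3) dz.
alpha ∧ beta = (3*z) dx ∧ dz + (6*z) dy ∧ dz

Distribute the wedge, using dx_i ∧ dx_j = -dx_j ∧ dx_i and dx_i ∧ dx_i = 0. For each pair (i, j) with i < j, the coefficient of dx_i ∧ dx_j in alpha ∧ beta is (alpha_i * beta_j - alpha_j * beta_i). Collecting: alpha ∧ beta = (3*z) dx ∧ dz + (6*z) dy ∧ dz.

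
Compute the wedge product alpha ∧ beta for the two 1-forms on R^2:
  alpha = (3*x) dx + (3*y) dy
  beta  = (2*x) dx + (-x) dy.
alpha ∧ beta = (-3*x*(x + 2*y)) dx ∧ dy

Distribute the wedge, using dx_i ∧ dx_j = -dx_j ∧ dx_i and dx_i ∧ dx_i = 0. For each pair (i, j) with i < j, the coefficient of dx_i ∧ dx_j in alpha ∧ beta is (alpha_i * beta_j - alpha_j * beta_i). Collecting: alpha ∧ beta = (-3*x*(x + 2*y)) dx ∧ dy.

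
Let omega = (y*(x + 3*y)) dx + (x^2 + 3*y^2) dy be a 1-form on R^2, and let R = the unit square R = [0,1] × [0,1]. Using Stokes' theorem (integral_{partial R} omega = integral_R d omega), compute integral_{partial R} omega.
integral_(partial R) omega = -5/2

Stokes: integral_partial_R omega = integral_R d omega with d omega = (∂Q/∂x - ∂P/∂y) dx ∧ dy.
  ∂Q/∂x = 2*x
  ∂P/∂y = x + 6*y
  integrand = ∂Q/∂x - ∂P/∂y = x - 6*y.
Integrating over R: integral_0^1 integral_0^1 (x - 6*y) dx dy = -5/2.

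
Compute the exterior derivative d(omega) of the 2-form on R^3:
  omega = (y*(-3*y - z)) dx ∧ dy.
d(omega) = (-y) dx ∧ dy ∧ dz

For a 2-form omega = sum_{i<j} g_{ij} dx_i ∧ dx_j, the exterior derivative is
  d(omega) = sum_{i<j} d(g_{ij}) ∧ dx_i ∧ dx_j = sum_{i<j, k} (∂g_{ij}/∂x_k) dx_k ∧ dx_i ∧ dx_j.
Expand each term, using dx_k ∧ dx_i ∧ dx_j = sgn(permutation) dx_{(a)} ∧ dx_{(b)} ∧ dx_{(c)} with (a < b < c) sorted:
  d(y*(-3*y - z)) includes (∂/∂z)(y*(-3*y - z)) dz = (-y) dz, which multiplied by dx ∧ dy gives (-y) dx ∧ dy ∧ dz
Collecting like 3-forms: d(omega) = (-y) dx ∧ dy ∧ dz.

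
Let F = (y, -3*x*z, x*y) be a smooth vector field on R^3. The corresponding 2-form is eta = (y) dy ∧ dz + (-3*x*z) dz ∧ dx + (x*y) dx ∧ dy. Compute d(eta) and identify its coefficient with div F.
d(eta) = (0) dx ∧ dy ∧ dz; div F = 0

For a 2-form in R^3 of the form above, applying d gives a 3-form with coefficient ∂P/∂x + ∂Q/∂y + ∂R/∂z:
  ∂P/∂x = 0
  ∂Q/∂y = 0
  ∂R/∂z = 0
Sum = 0, which is exactly div F.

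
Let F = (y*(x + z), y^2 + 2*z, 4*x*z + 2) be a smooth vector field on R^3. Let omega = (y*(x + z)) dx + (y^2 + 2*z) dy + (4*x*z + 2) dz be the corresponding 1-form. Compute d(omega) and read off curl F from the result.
d(omega) = (-2) dy ∧ dz + (y - 4*z) dz ∧ dx + (-x - z) dx ∧ dy; curl F = (-2, y - 4*z, -x - z)

d omega = sum_{i<j} (∂f_j/∂x_i - ∂f_i/∂x_j) dx_i ∧ dx_j. Under the identification (dy ∧ dz, dz ∧ dx, dx ∧ dy) ↔ (e_x, e_y, e_z), the coefficients are exactly the components of curl F. Compute:
  ∂R/∂y - ∂Q/∂z = (0) - (2) = -2
  ∂P/∂z - ∂R/∂x = (y) - (4*z) = y - 4*z
  ∂Q/∂x - ∂P/∂y = (0) - (x + z) = -x - z.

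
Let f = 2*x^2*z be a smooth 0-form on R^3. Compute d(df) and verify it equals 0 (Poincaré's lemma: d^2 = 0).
d(df) = 0

Step 1: df = sum_i (∂f/∂x_i) dx_i = (4*x*z) dx + (0) dy + (2*x^2) dz.
Step 2: Apply d again. Using the 1-form formula, the coefficient of dx ∧ dy in d(df) is ∂^2 f/∂x ∂y - ∂^2 f/∂y ∂x = (0) - (0) = 0 (equality of mixed partials for smooth f).
Similarly for dx ∧ dz and dy ∧ dz — all coefficients vanish. So d(df) = 0.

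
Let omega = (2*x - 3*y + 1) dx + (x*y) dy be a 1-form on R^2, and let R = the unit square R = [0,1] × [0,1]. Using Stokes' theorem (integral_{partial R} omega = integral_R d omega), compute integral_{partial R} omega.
integral_(partial R) omega = 7/2

Stokes: integral_partial_R omega = integral_R d omega with d omega = (∂Q/∂x - ∂P/∂y) dx ∧ dy.
  ∂Q/∂x = y
  ∂P/∂y = -3
  integrand = ∂Q/∂x - ∂P/∂y = y + 3.
Integrating over R: integral_0^1 integral_0^1 (y + 3) dx dy = 7/2.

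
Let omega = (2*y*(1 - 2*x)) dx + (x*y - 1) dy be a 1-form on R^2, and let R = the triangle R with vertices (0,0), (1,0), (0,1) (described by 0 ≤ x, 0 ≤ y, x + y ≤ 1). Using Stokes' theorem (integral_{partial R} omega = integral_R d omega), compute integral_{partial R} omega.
integral_(partial R) omega = -1/6

Stokes: integral_partial_R omega = integral_R d omega with d omega = (∂Q/∂x - ∂P/∂y) dx ∧ dy.
  ∂Q/∂x = y
  ∂P/∂y = 2 - 4*x
  integrand = ∂Q/∂x - ∂P/∂y = 4*x + y - 2.
Integrating over R: integral_0^1 integral_0^{1-x} (4*x + y - 2) dy dx = -1/6.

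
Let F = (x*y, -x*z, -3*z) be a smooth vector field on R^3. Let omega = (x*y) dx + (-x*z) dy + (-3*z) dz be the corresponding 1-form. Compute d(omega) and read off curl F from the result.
d(omega) = (x) dy ∧ dz + (0) dz ∧ dx + (-x - z) dx ∧ dy; curl F = (x, 0, -x - z)

d omega = sum_{i<j} (∂f_j/∂x_i - ∂f_i/∂x_j) dx_i ∧ dx_j. Under the identification (dy ∧ dz, dz ∧ dx, dx ∧ dy) ↔ (e_x, e_y, e_z), the coefficients are exactly the components of curl F. Compute:
  ∂R/∂y - ∂Q/∂z = (0) - (-x) = x
  ∂P/∂z - ∂R/∂x = (0) - (0) = 0
  ∂Q/∂x - ∂P/∂y = (-z) - (x) = -x - z.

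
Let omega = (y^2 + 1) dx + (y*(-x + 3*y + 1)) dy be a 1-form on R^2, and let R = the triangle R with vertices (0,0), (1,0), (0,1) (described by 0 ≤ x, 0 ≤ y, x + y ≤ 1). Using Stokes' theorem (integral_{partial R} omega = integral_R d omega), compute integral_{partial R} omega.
integral_(partial R) omega = -1/2

Stokes: integral_partial_R omega = integral_R d omega with d omega = (∂Q/∂x - ∂P/∂y) dx ∧ dy.
  ∂Q/∂x = -y
  ∂P/∂y = 2*y
  integrand = ∂Q/∂x - ∂P/∂y = -3*y.
Integrating over R: integral_0^1 integral_0^{1-x} (-3*y) dy dx = -1/2.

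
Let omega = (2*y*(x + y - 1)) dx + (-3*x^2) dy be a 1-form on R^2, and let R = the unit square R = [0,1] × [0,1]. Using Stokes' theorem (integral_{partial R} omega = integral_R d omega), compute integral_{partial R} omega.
integral_(partial R) omega = -4

Stokes: integral_partial_R omega = integral_R d omega with d omega = (∂Q/∂x - ∂P/∂y) dx ∧ dy.
  ∂Q/∂x = -6*x
  ∂P/∂y = 2*x + 4*y - 2
  integrand = ∂Q/∂x - ∂P/∂y = -8*x - 4*y + 2.
Integrating over R: integral_0^1 integral_0^1 (-8*x - 4*y + 2) dx dy = -4.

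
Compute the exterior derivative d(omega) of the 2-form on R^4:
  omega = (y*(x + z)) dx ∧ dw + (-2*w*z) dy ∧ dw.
d(omega) = (-x - z) dx ∧ dy ∧ dw + (-y) dx ∧ dz ∧ dw + (2*w) dy ∧ dz ∧ dw

For a 2-form omega = sum_{i<j} g_{ij} dx_i ∧ dx_j, the exterior derivative is
  d(omega) = sum_{i<j} d(g_{ij}) ∧ dx_i ∧ dx_j = sum_{i<j, k} (∂g_{ij}/∂x_k) dx_k ∧ dx_i ∧ dx_j.
Expand each term, using dx_k ∧ dx_i ∧ dx_j = sgn(permutation) dx_{(a)} ∧ dx_{(b)} ∧ dx_{(c)} with (a < b < c) sorted:
  d(y*(x + z)) includes (∂/∂y)(y*(x + z)) dy = (x + z) dy, which multiplied by dx ∧ dw gives (-x - z) dx ∧ dy ∧ dw
  d(y*(x + z)) includes (∂/∂z)(y*(x + z)) dz = (y) dz, which multiplied by dx ∧ dw gives (-y) dx ∧ dz ∧ dw
  d(-2*w*z) includes (∂/∂z)(-2*w*z) dz = (-2*w) dz, which multiplied by dy ∧ dw gives (2*w) dy ∧ dz ∧ dw
Collecting like 3-forms: d(omega) = (-x - z) dx ∧ dy ∧ dw + (-y) dx ∧ dz ∧ dw + (2*w) dy ∧ dz ∧ dw.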